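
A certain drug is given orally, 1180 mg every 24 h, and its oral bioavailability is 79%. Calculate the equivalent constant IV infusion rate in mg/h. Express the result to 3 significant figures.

38.8 mg/h

Equivalent systemic input: infusion rate = F·D/τ.
Rate = 0.79 × 1180 / 24 = 38.84 mg/h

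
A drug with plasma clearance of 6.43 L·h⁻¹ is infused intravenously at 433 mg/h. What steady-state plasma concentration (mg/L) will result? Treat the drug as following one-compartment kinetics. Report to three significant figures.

67.3 mg/L

Css = rate / CL = 433 / 6.430 = 67.34 mg/L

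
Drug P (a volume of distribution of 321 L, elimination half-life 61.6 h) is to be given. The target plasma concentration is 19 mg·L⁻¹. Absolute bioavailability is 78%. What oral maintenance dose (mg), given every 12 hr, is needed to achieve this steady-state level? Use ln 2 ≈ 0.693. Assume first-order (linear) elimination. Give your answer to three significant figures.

k = 0.693/61.6 = 0.01125 h⁻¹, so CL = k·Vd = 0.01125 × 321.0 = 3.611 L/h
D = CL × Css × τ / F = 3.611 × 19 × 12 / 0.78 = 1056 mg

1060 mg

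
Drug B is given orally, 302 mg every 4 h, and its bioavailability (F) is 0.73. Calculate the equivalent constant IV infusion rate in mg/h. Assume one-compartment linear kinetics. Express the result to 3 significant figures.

55.1 mg/h

Equivalent systemic input: infusion rate = F·D/τ.
Rate = 0.73 × 302 / 4 = 55.12 mg/h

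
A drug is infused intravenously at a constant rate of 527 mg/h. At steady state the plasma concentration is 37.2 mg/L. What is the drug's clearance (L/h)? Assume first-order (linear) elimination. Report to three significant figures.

At steady state, infusion rate = CL × Css, so CL = rate / Css.
CL = 527 / 37.2 = 14.17 L/h

14.2 L/h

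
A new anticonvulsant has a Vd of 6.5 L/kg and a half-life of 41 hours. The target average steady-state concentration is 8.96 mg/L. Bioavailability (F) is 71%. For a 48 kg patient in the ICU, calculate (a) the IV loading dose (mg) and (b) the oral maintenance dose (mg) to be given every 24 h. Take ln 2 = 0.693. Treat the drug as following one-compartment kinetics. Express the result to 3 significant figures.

Total Vd = 6.5 × 48 = 312.0 L
LD = Vd × C = 312.0 × 8.96 = 2796 mg
CL = 0.693 × Vd / t½ = 0.693 × 312.0 / 41 = 5.274 L/h
D = CL × Css × τ / F = 5.274 × 8.96 × 24 / 0.71 = 1597 mg

(a) 2800 mg; (b) 1600 mg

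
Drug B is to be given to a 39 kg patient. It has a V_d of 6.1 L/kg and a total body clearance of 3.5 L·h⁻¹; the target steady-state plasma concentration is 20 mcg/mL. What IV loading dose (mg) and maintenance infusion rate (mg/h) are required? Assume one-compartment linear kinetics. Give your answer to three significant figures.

Total Vd = 6.1 × 39 = 237.9 L
Loading dose = Vd × C = 237.9 × 20 = 4758 mg
Maintenance infusion rate = CL × Css = 3.500 × 20 = 70.00 mg/h

(a) 4760 mg; (b) 70.0 mg/h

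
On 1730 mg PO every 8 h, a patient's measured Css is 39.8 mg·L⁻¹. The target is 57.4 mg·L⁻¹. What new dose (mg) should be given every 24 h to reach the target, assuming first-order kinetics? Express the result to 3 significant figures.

For first-order elimination, Css ∝ F·D/(CL·τ); F and CL are unchanged, so Css ∝ D/τ.
D₂ = D₁ × (Css,target / Css,current) × (τ₂/τ₁) = 1730 × (57.4/39.8) × (24/8) = 7485 mg

7490 mg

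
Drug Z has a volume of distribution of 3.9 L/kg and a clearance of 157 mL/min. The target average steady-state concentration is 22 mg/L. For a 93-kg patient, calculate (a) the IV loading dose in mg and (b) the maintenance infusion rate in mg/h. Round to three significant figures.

(a) 7980 mg; (b) 207 mg/h

Total Vd = 3.9 × 93 = 362.7 L
LD = Vd · C_target = 362.7 × 22 = 7979 mg
CL = 157 mL/min × 60/1000 = 9.420 L/h
Maintenance infusion rate = CL × Css = 9.420 × 22 = 207.2 mg/h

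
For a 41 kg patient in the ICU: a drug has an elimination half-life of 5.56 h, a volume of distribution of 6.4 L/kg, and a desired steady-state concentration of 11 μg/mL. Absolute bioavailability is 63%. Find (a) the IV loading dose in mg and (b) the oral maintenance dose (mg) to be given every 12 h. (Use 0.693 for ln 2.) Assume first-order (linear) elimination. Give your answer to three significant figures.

Vd = 6.4 L/kg × 41 kg = 262.4 L
LD = Vd × C = 262.4 × 11 = 2886 mg
CL = 0.693 × Vd / t½ = 0.693 × 262.4 / 5.56 = 32.71 L/h
D = CL × Css × τ / F = 32.71 × 11 × 12 / 0.63 = 6854 mg

(a) 2890 mg; (b) 6850 mg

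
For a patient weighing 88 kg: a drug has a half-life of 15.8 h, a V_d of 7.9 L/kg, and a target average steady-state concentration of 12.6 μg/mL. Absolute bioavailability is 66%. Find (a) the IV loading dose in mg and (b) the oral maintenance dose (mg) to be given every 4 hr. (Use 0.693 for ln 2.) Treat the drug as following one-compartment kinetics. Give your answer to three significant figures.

(a) 8760 mg; (b) 2330 mg

Vd = 7.9 L/kg × 88 kg = 695.2 L
LD = Vd × C = 695.2 × 12.6 = 8760 mg
CL = 0.693 × Vd / t½ = 0.693 × 695.2 / 15.8 = 30.49 L/h
D = CL × Css × τ / F = 30.49 × 12.6 × 4 / 0.66 = 2328 mg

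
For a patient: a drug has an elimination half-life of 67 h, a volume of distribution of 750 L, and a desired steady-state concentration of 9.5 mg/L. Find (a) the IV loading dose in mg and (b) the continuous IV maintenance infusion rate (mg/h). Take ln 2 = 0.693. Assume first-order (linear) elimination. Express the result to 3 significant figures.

(a) 7130 mg; (b) 73.7 mg/h

LD = Vd × C = 750.0 × 9.5 = 7125 mg
CL = 0.693 × Vd / t½ = 0.693 × 750.0 / 67 = 7.757 L/h
Infusion rate = CL × Css = 7.757 × 9.5 = 73.69 mg/h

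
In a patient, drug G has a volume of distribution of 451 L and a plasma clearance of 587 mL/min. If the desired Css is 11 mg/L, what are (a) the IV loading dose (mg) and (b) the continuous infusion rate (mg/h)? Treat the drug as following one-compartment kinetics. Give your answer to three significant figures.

(a) 4960 mg; (b) 387 mg/h

Loading: fill Vd to C_target → 451.0 L × 11 mg/L = 4961 mg
CL = 587 mL/min × 60/1000 = 35.22 L/h
Infusion rate = 35.22 L/h × 11 mg/L = 387.4 mg/h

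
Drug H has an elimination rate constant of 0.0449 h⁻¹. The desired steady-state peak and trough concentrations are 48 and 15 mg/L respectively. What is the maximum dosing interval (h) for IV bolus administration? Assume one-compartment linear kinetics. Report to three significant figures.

Between IV bolus doses, concentration decays as C = C₀·e^(−kτ), so C_peak/C_trough = e^(kτ).
τ_max = ln(C_peak/C_trough) / k = ln(48/15) / 0.04490 = 1.163 / 0.04490 = 25.90 h

25.9 h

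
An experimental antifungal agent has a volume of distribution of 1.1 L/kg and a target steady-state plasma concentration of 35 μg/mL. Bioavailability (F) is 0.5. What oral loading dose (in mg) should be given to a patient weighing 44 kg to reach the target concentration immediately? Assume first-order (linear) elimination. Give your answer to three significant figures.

3390 mg

Vd = 1.1 L/kg × 44 kg = 48.40 L
The loading dose fills Vd to the target concentration.
LD = Vd × C / F = 48.40 × 35.00 / 0.5 = 3388 mg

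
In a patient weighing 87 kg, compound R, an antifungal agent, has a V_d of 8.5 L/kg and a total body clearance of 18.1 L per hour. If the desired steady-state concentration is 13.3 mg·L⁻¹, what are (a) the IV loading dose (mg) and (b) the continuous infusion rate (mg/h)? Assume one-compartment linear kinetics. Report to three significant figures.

Total Vd = 8.5 × 87 = 739.5 L
Loading dose = Vd × C = 739.5 × 13.3 = 9835 mg
Infusion rate = 18.10 L/h × 13.3 mg/L = 240.7 mg/h

(a) 9840 mg; (b) 241 mg/h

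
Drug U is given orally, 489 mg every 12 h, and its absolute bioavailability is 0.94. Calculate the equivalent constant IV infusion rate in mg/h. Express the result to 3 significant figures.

38.3 mg/h

Equivalent systemic input: infusion rate = F·D/τ.
Rate = 0.94 × 489 / 12 = 38.31 mg/h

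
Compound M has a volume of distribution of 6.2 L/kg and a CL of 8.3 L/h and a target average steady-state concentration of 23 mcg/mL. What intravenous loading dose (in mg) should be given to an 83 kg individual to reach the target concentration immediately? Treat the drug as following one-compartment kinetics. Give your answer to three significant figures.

11800 mg

Vd(total) = 83 kg × 6.2 L/kg = 514.6 L
LD = Vd × C = 514.6 × 23.00 = 11840 mg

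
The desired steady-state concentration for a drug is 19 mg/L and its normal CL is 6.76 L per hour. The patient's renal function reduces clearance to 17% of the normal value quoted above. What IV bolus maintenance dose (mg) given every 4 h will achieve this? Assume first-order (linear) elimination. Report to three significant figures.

Patient clearance = 0.17 × 6.760 = 1.149 L/h
D = CL × Css × τ = 1.149 × 19 × 4 = 87.32 mg

87.3 mg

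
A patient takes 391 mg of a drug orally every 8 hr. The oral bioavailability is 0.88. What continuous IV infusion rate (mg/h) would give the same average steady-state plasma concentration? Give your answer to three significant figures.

43.0 mg/h

Equivalent systemic input: infusion rate = F·D/τ.
Rate = 0.88 × 391 / 8 = 43.01 mg/h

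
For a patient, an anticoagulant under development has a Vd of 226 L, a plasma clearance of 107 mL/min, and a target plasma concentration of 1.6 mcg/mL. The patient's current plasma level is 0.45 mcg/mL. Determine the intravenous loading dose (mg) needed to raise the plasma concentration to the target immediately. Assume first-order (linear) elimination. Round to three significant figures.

260 mg

The loading dose fills Vd to the target concentration; clearance is irrelevant here.
Concentration deficit ΔC = 1.6 − 0.45 = 1.150 mg/L
LD = Vd × ΔC = 226.0 × 1.150 = 259.9 mg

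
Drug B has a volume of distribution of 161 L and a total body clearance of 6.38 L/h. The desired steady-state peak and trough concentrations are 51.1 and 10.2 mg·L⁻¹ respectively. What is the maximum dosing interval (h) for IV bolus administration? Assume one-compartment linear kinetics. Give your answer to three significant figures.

k = CL / Vd = 6.380 / 161.0 = 0.03963 h⁻¹
Between IV bolus doses, concentration decays as C = C₀·e^(−kτ), so C_peak/C_trough = e^(kτ).
τ_max = ln(C_peak/C_trough) / k = ln(51.1/10.2) / 0.03963 = 1.611 / 0.03963 = 40.65 h

40.7 h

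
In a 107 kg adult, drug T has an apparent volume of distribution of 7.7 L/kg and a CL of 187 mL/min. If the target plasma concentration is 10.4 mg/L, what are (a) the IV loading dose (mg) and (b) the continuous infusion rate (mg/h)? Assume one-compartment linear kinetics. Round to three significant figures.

(a) 8570 mg; (b) 117 mg/h

Vd = 7.7 L/kg × 107 kg = 823.9 L
Loading: fill Vd to C_target → 823.9 L × 10.4 mg/L = 8569 mg
Convert clearance: 187 mL/min × 60 min/h ÷ 1000 mL/L = 11.22 L/h
Maintenance infusion rate = CL × Css = 11.22 × 10.4 = 116.7 mg/h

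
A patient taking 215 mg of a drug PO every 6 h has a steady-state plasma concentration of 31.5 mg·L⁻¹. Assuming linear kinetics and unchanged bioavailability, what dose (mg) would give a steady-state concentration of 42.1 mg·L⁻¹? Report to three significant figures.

For first-order elimination, Css ∝ F·D/(CL·τ); F and CL are unchanged, so Css ∝ D/τ.
D₂ = D₁ × (Css,target / Css,current) = 215 × 42.1/31.5 = 287.3 mg

287 mg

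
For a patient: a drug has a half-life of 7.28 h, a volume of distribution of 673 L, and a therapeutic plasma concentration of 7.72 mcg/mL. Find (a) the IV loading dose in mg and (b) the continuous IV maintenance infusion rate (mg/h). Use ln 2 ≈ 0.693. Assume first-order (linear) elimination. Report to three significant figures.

LD = Vd × C = 673.0 × 7.72 = 5196 mg
CL = 0.693 × Vd / t½ = 0.693 × 673.0 / 7.28 = 64.06 L/h
Infusion rate = CL × Css = 64.06 × 7.72 = 494.5 mg/h

(a) 5200 mg; (b) 495 mg/h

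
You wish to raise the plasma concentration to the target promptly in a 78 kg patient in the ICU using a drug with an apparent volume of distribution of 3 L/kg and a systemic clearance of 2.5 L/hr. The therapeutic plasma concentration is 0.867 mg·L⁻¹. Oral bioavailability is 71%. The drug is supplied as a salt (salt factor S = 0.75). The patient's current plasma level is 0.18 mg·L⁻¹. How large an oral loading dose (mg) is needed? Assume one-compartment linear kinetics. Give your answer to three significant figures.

302 mg

Vd = 3 L/kg × 78 kg = 234.0 L
Concentration deficit ΔC = 0.867 − 0.18 = 0.6870 mg/L
LD = Vd × ΔC / F / S = 234.0 × 0.6870 / 0.71 / 0.75 = 301.9 mg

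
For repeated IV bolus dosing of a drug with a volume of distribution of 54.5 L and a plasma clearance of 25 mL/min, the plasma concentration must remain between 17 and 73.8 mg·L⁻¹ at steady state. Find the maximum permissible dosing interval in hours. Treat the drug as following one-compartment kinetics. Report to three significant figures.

53.3 h

Convert clearance: 25 mL/min × 60 min/h ÷ 1000 mL/L = 1.500 L/h
k = CL / Vd = 1.500 / 54.50 = 0.02752 h⁻¹
Between IV bolus doses, concentration decays as C = C₀·e^(−kτ), so C_peak/C_trough = e^(kτ).
τ_max = ln(C_peak/C_trough) / k = ln(73.8/17) / 0.02752 = 1.468 / 0.02752 = 53.34 h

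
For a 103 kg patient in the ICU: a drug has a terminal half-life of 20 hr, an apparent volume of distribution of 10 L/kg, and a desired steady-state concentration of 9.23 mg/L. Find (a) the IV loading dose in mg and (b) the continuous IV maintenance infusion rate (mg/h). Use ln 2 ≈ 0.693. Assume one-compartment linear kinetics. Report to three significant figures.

Vd(total) = 103 kg × 10 L/kg = 1030 L
LD = Vd × C = 1030 × 9.23 = 9507 mg
CL = 0.693 × Vd / t½ = 0.693 × 1030 / 20 = 35.69 L/h
Infusion rate = CL × Css = 35.69 × 9.23 = 329.4 mg/h

(a) 9510 mg; (b) 329 mg/h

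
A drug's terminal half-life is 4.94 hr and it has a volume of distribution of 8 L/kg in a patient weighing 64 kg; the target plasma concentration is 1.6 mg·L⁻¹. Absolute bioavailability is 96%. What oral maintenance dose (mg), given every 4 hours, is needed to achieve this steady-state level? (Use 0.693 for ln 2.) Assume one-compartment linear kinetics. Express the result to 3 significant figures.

Vd(total) = 64 kg × 8 L/kg = 512.0 L
k = 0.693/4.94 = 0.1403 h⁻¹, so CL = k·Vd = 0.1403 × 512.0 = 71.83 L/h
D = CL × Css × τ / F = 71.83 × 1.6 × 4 / 0.96 = 478.9 mg

479 mg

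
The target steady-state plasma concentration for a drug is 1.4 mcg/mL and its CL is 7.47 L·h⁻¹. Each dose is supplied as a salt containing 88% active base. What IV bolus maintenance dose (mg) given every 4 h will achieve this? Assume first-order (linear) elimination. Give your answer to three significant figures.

47.5 mg

D = CL × Css × τ / S = 7.470 × 1.4 × 4 / 0.88 = 47.54 mg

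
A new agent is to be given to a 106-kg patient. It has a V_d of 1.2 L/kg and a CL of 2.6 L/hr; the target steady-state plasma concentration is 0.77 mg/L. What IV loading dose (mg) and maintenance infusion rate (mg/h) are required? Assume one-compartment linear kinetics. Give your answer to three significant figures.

Vd(total) = 106 kg × 1.2 L/kg = 127.2 L
LD = Vd · C_target = 127.2 × 0.77 = 97.94 mg
Maintenance: replace elimination → rate = CL × Css = 2.600 × 0.77 = 2.002 mg/h

(a) 97.9 mg; (b) 2.00 mg/h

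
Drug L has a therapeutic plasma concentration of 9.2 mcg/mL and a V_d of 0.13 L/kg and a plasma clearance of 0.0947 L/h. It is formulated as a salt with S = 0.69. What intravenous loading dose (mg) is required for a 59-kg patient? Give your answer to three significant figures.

Vd(total) = 59 kg × 0.13 L/kg = 7.670 L
LD = Vd × C / S = 7.670 × 9.200 / 0.69 = 102.3 mg

102 mg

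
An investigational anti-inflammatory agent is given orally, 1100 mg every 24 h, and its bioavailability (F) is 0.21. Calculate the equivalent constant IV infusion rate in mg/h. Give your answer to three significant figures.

Equivalent systemic input: infusion rate = F·D/τ.
Rate = 0.21 × 1100 / 24 = 9.625 mg/h

9.63 mg/h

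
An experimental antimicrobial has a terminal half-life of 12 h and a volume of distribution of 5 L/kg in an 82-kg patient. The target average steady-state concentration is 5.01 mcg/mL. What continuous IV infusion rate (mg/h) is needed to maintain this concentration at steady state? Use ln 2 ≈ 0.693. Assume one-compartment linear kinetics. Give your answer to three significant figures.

Total Vd = 5 × 82 = 410.0 L
k = 0.693/12 = 0.05775 h⁻¹, so CL = k·Vd = 0.05775 × 410.0 = 23.68 L/h
Infusion rate = CL × Css = 23.68 × 5.01 = 118.6 mg/h

119 mg/h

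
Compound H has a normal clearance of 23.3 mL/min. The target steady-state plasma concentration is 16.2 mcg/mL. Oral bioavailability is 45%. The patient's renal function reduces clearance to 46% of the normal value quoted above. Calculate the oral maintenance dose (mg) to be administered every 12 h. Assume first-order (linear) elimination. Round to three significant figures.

CL = 23.3 mL/min = 23.3 × 0.06 = 1.398 L/h
Patient clearance = 0.46 × 1.398 = 0.6431 L/h
At steady state, dose per interval replaces the amount cleared in that interval: F·D/τ = CL·Css.
D = CL × Css × τ / F = 0.6431 × 16.2 × 12 / 0.45 = 277.8 mg

278 mg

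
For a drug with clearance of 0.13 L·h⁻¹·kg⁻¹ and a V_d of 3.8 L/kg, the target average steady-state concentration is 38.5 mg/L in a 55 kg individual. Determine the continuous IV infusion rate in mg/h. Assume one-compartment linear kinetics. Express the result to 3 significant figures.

CL = 0.13 L·h⁻¹·kg⁻¹ × 55 kg = 7.150 L/h
Maintenance depends on clearance, not Vd — rate in must match rate out.
Infusion rate = CL · Css = 7.150 L/h × 38.5 mg/L = 275.3 mg/h

275 mg/h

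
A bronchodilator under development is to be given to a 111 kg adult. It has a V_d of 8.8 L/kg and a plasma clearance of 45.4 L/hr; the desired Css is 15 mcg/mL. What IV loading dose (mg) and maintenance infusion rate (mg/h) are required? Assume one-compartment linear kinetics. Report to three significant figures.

Vd = 8.8 L/kg × 111 kg = 976.8 L
Loading: fill Vd to C_target → 976.8 L × 15 mg/L = 14650 mg
Maintenance: replace elimination → rate = CL × Css = 45.40 × 15 = 681.0 mg/h

(a) 14700 mg; (b) 681 mg/h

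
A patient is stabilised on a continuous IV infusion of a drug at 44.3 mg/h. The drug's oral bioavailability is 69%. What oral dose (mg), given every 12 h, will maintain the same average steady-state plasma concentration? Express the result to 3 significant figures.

770 mg

To maintain the same Css, the systemic dosing rate must be unchanged: F·D/τ = infusion rate.
D = rate × τ / F = 44.3 × 12 / 0.69 = 770.4 mg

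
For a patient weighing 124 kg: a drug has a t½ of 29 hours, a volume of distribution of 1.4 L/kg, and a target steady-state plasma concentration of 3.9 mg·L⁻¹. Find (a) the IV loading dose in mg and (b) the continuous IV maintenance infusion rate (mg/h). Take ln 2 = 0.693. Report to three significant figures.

Vd = 1.4 L/kg × 124 kg = 173.6 L
LD = Vd × C = 173.6 × 3.9 = 677.0 mg
CL = 0.693 × Vd / t½ = 0.693 × 173.6 / 29 = 4.148 L/h
Infusion rate = CL × Css = 4.148 × 3.9 = 16.18 mg/h

(a) 677 mg; (b) 16.2 mg/h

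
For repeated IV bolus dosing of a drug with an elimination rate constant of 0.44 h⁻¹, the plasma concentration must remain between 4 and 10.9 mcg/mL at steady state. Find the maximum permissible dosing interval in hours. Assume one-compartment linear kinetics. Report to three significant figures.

2.28 h

Between IV bolus doses, concentration decays as C = C₀·e^(−kτ), so C_peak/C_trough = e^(kτ).
τ_max = ln(C_peak/C_trough) / k = ln(10.9/4) / 0.4400 = 1.002 / 0.4400 = 2.277 h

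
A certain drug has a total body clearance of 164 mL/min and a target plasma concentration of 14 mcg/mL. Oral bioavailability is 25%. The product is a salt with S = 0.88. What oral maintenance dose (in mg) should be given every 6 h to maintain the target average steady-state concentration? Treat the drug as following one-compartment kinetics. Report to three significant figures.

3760 mg

CL = 164 mL/min × 60/1000 = 9.840 L/h
At steady state, dose per interval replaces the amount cleared in that interval: F·S·D/τ = CL·Css.
D = CL × Css × τ / F / S = 9.840 × 14 × 6 / 0.25 / 0.88 = 3757 mg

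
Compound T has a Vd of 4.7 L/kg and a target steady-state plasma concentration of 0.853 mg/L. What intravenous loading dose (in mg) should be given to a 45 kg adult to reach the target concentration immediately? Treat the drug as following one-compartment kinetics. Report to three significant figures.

Vd(total) = 45 kg × 4.7 L/kg = 211.5 L
LD = Vd × C = 211.5 × 0.8530 = 180.4 mg

180 mg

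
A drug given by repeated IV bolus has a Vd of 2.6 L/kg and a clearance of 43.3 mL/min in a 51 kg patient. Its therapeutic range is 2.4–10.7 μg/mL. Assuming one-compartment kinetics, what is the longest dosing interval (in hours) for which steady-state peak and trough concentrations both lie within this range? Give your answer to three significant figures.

Vd = 2.6 L/kg × 51 kg = 132.6 L
CL = 43.3 mL/min × 60/1000 = 2.598 L/h
k = CL / Vd = 2.598 / 132.6 = 0.01959 h⁻¹
Between IV bolus doses, concentration decays as C = C₀·e^(−kτ), so C_peak/C_trough = e^(kτ).
τ_max = ln(C_peak/C_trough) / k = ln(10.7/2.4) / 0.01959 = 1.495 / 0.01959 = 76.31 h

76.3 h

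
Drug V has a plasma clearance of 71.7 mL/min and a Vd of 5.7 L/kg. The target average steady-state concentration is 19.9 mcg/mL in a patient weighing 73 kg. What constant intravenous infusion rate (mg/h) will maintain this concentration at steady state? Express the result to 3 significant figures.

85.6 mg/h

Convert clearance: 71.7 mL/min × 60 min/h ÷ 1000 mL/L = 4.302 L/h
At steady state, infusion rate equals elimination rate: rate in = CL × Css.
Infusion rate = CL · Css = 4.302 L/h × 19.9 mg/L = 85.61 mg/h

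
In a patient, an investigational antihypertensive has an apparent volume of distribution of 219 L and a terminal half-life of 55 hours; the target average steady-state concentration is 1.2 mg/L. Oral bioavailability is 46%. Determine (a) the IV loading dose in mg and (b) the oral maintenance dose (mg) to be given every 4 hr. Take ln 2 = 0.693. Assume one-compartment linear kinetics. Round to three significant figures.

(a) 263 mg; (b) 28.8 mg

LD = Vd × C = 219.0 × 1.2 = 262.8 mg
CL = 0.693 × Vd / t½ = 0.693 × 219.0 / 55 = 2.759 L/h
D = CL × Css × τ / F = 2.759 × 1.2 × 4 / 0.46 = 28.79 mg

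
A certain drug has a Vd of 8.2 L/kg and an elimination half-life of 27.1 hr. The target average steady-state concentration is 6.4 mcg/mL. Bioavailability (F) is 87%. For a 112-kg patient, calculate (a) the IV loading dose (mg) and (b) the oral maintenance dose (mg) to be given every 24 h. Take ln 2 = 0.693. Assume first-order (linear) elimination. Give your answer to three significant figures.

Vd(total) = 112 kg × 8.2 L/kg = 918.4 L
LD = Vd × C = 918.4 × 6.4 = 5878 mg
CL = 0.693 × Vd / t½ = 0.693 × 918.4 / 27.1 = 23.49 L/h
D = CL × Css × τ / F = 23.49 × 6.4 × 24 / 0.87 = 4147 mg

(a) 5880 mg; (b) 4150 mg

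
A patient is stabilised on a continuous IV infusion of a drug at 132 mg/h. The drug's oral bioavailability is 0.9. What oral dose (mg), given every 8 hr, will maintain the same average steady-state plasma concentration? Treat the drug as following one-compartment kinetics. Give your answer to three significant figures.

To maintain the same Css, the systemic dosing rate must be unchanged: F·D/τ = infusion rate.
D = rate × τ / F = 132 × 8 / 0.9 = 1173 mg

1170 mg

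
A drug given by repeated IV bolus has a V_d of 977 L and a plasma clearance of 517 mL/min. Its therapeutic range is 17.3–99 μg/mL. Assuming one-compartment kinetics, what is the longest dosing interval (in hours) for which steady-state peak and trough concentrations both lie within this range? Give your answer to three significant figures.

CL = 517 mL/min × 60/1000 = 31.02 L/h
k = CL / Vd = 31.02 / 977.0 = 0.03175 h⁻¹
Between IV bolus doses, concentration decays as C = C₀·e^(−kτ), so C_peak/C_trough = e^(kτ).
τ_max = ln(C_peak/C_trough) / k = ln(99/17.3) / 0.03175 = 1.744 / 0.03175 = 54.93 h

54.9 h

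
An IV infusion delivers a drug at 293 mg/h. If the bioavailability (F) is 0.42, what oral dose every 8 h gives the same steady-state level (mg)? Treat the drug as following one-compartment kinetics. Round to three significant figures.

To maintain the same Css, the systemic dosing rate must be unchanged: F·D/τ = infusion rate.
D = rate × τ / F = 293 × 8 / 0.42 = 5581 mg

5580 mg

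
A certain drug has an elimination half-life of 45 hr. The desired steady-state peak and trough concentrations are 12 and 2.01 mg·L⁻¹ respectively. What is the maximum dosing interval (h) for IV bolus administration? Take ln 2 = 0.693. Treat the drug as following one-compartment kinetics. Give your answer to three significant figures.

116 h

k = 0.693 / t½ = 0.693 / 45 = 0.01540 h⁻¹
Between IV bolus doses, concentration decays as C = C₀·e^(−kτ), so C_peak/C_trough = e^(kτ).
τ_max = ln(C_peak/C_trough) / k = ln(12/2.01) / 0.01540 = 1.787 / 0.01540 = 116.0 h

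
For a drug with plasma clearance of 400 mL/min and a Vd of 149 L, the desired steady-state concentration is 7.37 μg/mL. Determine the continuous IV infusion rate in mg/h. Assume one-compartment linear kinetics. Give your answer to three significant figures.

CL = 400 mL/min = 400 × 0.06 = 24.00 L/h
Maintenance depends on clearance, not Vd — rate in must match rate out.
Infusion rate = CL · Css = 24.00 L/h × 7.37 mg/L = 176.9 mg/h

177 mg/h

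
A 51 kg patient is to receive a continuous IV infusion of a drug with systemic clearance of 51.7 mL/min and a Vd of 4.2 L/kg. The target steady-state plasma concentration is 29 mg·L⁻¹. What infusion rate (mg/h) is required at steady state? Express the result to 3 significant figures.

Convert clearance: 51.7 mL/min × 60 min/h ÷ 1000 mL/L = 3.102 L/h
Rate = CL × Css = 3.102 × 29 = 89.96 mg/h

90.0 mg/h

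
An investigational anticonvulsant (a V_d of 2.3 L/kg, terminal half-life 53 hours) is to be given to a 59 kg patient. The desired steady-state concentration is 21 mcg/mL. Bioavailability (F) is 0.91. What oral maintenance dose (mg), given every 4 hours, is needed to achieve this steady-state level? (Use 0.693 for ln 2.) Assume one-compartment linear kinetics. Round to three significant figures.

Vd(total) = 59 kg × 2.3 L/kg = 135.7 L
CL = 0.693 × Vd / t½ = 0.693 × 135.7 / 53 = 1.774 L/h
D = CL × Css × τ / F = 1.774 × 21 × 4 / 0.91 = 163.8 mg

164 mg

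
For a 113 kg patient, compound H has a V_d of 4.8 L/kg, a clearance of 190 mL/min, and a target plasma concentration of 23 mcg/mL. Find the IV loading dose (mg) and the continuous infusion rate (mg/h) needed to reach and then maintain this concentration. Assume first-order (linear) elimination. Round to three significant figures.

(a) 12500 mg; (b) 262 mg/h

Total Vd = 4.8 × 113 = 542.4 L
Loading dose = Vd × C = 542.4 × 23 = 12480 mg
CL = 190 mL/min × 60/1000 = 11.40 L/h
Maintenance: replace elimination → rate = CL × Css = 11.40 × 23 = 262.2 mg/h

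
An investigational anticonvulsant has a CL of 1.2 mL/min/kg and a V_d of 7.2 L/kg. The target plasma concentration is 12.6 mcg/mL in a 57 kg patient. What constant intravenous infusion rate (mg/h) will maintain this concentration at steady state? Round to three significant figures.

CL = 1.2 mL/min/kg × 57 kg = 68.40 mL/min = 68.40 × 60/1000 = 4.104 L/h
R₀ = 4.104 × 12.6 = 51.71 mg/h

51.7 mg/h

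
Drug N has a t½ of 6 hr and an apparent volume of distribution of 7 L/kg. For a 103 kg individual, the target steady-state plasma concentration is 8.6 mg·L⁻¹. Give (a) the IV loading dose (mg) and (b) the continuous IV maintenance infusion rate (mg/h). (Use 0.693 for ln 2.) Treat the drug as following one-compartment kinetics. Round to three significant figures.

Vd(total) = 103 kg × 7 L/kg = 721.0 L
LD = Vd × C = 721.0 × 8.6 = 6201 mg
CL = 0.693 × Vd / t½ = 0.693 × 721.0 / 6 = 83.28 L/h
Infusion rate = CL × Css = 83.28 × 8.6 = 716.2 mg/h

(a) 6200 mg; (b) 716 mg/h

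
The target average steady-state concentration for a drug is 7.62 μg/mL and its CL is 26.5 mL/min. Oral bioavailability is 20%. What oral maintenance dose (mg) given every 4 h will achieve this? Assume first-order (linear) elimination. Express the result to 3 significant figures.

CL = 26.5 mL/min × 60/1000 = 1.590 L/h
D = CL × Css × τ / F = 1.590 × 7.62 × 4 / 0.2 = 242.3 mg

242 mg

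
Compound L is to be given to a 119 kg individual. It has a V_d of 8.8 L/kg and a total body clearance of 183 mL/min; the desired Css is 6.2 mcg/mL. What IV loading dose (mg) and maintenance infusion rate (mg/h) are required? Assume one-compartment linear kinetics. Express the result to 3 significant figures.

(a) 6490 mg; (b) 68.1 mg/h

Vd(total) = 119 kg × 8.8 L/kg = 1047 L
Loading dose = Vd × C = 1047 × 6.2 = 6491 mg
CL = 183 mL/min × 60/1000 = 10.98 L/h
Maintenance: replace elimination → rate = CL × Css = 10.98 × 6.2 = 68.08 mg/h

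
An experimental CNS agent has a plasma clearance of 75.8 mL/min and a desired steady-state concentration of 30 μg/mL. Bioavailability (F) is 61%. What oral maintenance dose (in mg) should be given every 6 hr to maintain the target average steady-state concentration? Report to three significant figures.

1340 mg

Convert clearance: 75.8 mL/min × 60 min/h ÷ 1000 mL/L = 4.548 L/h
D = CL × Css × τ / F = 4.548 × 30 × 6 / 0.61 = 1342 mg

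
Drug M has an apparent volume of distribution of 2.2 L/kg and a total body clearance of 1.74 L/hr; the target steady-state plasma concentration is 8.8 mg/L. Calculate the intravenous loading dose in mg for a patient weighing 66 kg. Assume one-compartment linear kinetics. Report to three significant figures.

Vd(total) = 66 kg × 2.2 L/kg = 145.2 L
LD = Vd × C = 145.2 × 8.800 = 1278 mg

1280 mg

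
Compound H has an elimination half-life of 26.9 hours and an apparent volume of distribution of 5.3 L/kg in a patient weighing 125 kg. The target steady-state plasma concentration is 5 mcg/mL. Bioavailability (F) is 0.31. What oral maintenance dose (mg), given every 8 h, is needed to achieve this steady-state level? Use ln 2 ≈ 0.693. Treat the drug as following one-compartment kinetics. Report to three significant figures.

2200 mg

Vd = 5.3 L/kg × 125 kg = 662.5 L
k = 0.693/26.9 = 0.02576 h⁻¹, so CL = k·Vd = 0.02576 × 662.5 = 17.07 L/h
D = CL × Css × τ / F = 17.07 × 5 × 8 / 0.31 = 2203 mg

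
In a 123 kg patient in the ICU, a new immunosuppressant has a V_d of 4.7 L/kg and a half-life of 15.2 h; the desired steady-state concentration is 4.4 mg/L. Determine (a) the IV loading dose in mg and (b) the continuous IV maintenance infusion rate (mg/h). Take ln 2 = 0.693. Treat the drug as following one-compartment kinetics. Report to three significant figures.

(a) 2540 mg; (b) 116 mg/h

Vd = 4.7 L/kg × 123 kg = 578.1 L
LD = Vd × C = 578.1 × 4.4 = 2544 mg
CL = 0.693 × Vd / t½ = 0.693 × 578.1 / 15.2 = 26.36 L/h
Infusion rate = CL × Css = 26.36 × 4.4 = 116.0 mg/h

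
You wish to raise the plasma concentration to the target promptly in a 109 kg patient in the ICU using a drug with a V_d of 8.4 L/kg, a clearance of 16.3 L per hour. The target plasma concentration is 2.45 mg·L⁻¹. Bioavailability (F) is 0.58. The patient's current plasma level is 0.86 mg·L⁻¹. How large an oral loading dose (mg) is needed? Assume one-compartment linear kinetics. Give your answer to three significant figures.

Vd = 8.4 L/kg × 109 kg = 915.6 L
Concentration deficit ΔC = 2.45 − 0.86 = 1.590 mg/L
LD = Vd × ΔC / F = 915.6 × 1.590 / 0.58 = 2510 mg

2510 mg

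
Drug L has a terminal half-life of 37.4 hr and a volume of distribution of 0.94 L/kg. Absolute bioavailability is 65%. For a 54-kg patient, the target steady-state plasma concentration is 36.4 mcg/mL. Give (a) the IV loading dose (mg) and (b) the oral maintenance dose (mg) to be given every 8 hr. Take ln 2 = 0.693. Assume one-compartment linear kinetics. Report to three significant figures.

Total Vd = 0.94 × 54 = 50.76 L
LD = Vd × C = 50.76 × 36.4 = 1848 mg
CL = 0.693 × Vd / t½ = 0.693 × 50.76 / 37.4 = 0.9406 L/h
D = CL × Css × τ / F = 0.9406 × 36.4 × 8 / 0.65 = 421.4 mg

(a) 1850 mg; (b) 421 mg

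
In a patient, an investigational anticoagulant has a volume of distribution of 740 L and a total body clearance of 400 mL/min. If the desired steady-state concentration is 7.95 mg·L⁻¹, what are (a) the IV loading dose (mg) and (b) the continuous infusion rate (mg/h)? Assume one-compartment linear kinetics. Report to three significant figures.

Loading dose = Vd × C = 740.0 × 7.95 = 5883 mg
CL = 400 mL/min × 60/1000 = 24.00 L/h
Maintenance infusion rate = CL × Css = 24.00 × 7.95 = 190.8 mg/h

(a) 5880 mg; (b) 191 mg/h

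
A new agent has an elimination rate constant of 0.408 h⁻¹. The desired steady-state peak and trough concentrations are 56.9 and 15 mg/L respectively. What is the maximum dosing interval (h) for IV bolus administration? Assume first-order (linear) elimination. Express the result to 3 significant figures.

Between IV bolus doses, concentration decays as C = C₀·e^(−kτ), so C_peak/C_trough = e^(kτ).
τ_max = ln(C_peak/C_trough) / k = ln(56.9/15) / 0.4080 = 1.333 / 0.4080 = 3.267 h

3.27 h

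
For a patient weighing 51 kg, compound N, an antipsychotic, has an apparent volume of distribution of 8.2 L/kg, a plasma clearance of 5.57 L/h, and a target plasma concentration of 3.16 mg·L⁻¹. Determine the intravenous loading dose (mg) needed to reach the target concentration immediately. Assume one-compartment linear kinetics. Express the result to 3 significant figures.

1320 mg

Vd(total) = 51 kg × 8.2 L/kg = 418.2 L
LD = Vd × C = 418.2 × 3.160 = 1322 mg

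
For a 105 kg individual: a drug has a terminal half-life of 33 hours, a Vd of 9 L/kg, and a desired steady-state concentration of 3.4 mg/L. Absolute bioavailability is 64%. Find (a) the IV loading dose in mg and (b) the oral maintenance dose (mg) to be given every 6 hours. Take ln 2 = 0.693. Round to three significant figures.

Total Vd = 9 × 105 = 945.0 L
LD = Vd × C = 945.0 × 3.4 = 3213 mg
CL = 0.693 × Vd / t½ = 0.693 × 945.0 / 33 = 19.85 L/h
D = CL × Css × τ / F = 19.85 × 3.4 × 6 / 0.64 = 632.7 mg

(a) 3210 mg; (b) 633 mg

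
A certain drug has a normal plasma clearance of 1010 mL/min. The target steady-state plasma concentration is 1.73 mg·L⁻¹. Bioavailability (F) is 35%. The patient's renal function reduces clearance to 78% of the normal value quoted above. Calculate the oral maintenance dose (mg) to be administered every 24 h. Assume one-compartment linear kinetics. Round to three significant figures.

CL = 1010 mL/min × 60/1000 = 60.60 L/h
Patient clearance = 0.78 × 60.60 = 47.27 L/h
At steady state, dose per interval replaces the amount cleared in that interval: F·D/τ = CL·Css.
D = CL × Css × τ / F = 47.27 × 1.73 × 24 / 0.35 = 5608 mg

5610 mg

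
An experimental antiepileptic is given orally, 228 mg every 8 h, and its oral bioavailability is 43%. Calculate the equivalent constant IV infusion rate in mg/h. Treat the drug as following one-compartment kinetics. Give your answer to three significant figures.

12.3 mg/h

Equivalent systemic input: infusion rate = F·D/τ.
Rate = 0.43 × 228 / 8 = 12.26 mg/h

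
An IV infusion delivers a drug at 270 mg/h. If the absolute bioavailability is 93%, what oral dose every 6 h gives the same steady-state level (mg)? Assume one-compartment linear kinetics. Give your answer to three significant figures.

To maintain the same Css, the systemic dosing rate must be unchanged: F·D/τ = infusion rate.
D = rate × τ / F = 270 × 6 / 0.93 = 1742 mg

1740 mg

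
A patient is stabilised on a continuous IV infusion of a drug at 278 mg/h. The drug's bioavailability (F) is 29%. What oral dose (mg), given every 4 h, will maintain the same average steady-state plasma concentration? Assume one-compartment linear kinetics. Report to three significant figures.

3830 mg

To maintain the same Css, the systemic dosing rate must be unchanged: F·D/τ = infusion rate.
D = rate × τ / F = 278 × 4 / 0.29 = 3834 mg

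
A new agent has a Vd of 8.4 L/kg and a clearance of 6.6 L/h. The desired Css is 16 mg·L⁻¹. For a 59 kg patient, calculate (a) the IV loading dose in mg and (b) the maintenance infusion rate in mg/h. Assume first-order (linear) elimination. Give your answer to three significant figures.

Vd(total) = 59 kg × 8.4 L/kg = 495.6 L
LD = Vd · C_target = 495.6 × 16 = 7930 mg
Maintenance: replace elimination → rate = CL × Css = 6.600 × 16 = 105.6 mg/h

(a) 7930 mg; (b) 106 mg/h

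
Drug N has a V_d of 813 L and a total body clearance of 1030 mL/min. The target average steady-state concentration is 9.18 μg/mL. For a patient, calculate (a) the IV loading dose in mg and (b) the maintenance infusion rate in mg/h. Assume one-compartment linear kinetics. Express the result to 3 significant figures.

Loading: fill Vd to C_target → 813.0 L × 9.18 mg/L = 7463 mg
CL = 1030 mL/min = 1030 × 0.06 = 61.80 L/h
Maintenance infusion rate = CL × Css = 61.80 × 9.18 = 567.3 mg/h

(a) 7460 mg; (b) 567 mg/h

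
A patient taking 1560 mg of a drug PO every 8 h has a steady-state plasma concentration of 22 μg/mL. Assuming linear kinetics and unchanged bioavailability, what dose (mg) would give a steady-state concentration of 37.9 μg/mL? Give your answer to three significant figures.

For first-order elimination, Css ∝ F·D/(CL·τ); F and CL are unchanged, so Css ∝ D/τ.
D₂ = D₁ × (Css,target / Css,current) = 1560 × 37.9/22 = 2687 mg

2690 mg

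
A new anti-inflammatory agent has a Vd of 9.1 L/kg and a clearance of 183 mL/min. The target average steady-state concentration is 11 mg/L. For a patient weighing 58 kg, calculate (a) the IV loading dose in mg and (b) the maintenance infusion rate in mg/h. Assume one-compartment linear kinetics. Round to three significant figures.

Vd(total) = 58 kg × 9.1 L/kg = 527.8 L
Loading: fill Vd to C_target → 527.8 L × 11 mg/L = 5806 mg
CL = 183 mL/min = 183 × 0.06 = 10.98 L/h
Maintenance infusion rate = CL × Css = 10.98 × 11 = 120.8 mg/h

(a) 5810 mg; (b) 121 mg/h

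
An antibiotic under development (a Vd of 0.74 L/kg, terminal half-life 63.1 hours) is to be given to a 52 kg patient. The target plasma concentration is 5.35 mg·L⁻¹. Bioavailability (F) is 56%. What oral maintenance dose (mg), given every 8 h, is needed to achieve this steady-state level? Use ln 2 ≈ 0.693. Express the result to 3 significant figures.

32.3 mg

Vd = 0.74 L/kg × 52 kg = 38.48 L
CL = ln 2 · Vd / t½ = 0.693 × 38.48 / 63.1 = 0.4226 L/h
D = CL × Css × τ / F = 0.4226 × 5.35 × 8 / 0.56 = 32.30 mg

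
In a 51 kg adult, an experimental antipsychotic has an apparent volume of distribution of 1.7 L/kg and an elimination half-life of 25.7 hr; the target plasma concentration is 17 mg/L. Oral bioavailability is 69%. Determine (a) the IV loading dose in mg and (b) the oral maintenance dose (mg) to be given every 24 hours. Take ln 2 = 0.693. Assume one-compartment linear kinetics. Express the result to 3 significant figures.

Total Vd = 1.7 × 51 = 86.70 L
LD = Vd × C = 86.70 × 17 = 1474 mg
CL = 0.693 × Vd / t½ = 0.693 × 86.70 / 25.7 = 2.338 L/h
D = CL × Css × τ / F = 2.338 × 17 × 24 / 0.69 = 1382 mg

(a) 1470 mg; (b) 1380 mg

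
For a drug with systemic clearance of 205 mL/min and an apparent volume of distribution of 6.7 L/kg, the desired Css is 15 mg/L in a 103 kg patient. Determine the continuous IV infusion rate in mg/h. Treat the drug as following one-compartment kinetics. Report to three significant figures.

185 mg/h

Convert clearance: 205 mL/min × 60 min/h ÷ 1000 mL/L = 12.30 L/h
R₀ = 12.30 × 15 = 184.5 mg/h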